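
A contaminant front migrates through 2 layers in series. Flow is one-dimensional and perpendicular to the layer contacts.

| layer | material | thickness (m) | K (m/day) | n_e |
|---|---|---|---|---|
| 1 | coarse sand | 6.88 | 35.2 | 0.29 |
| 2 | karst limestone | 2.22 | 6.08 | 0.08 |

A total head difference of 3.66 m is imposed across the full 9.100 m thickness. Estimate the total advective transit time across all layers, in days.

0.333

With flow normal to the layers, continuity requires the same specific discharge q through every layer.
Σ(b_i/K_i) = 6.88/35.2 + 2.22/6.08 = 0.5606 d.
q = Δh / Σ(b_i/K_i) = 3.66 / 0.5606 = 6.529 m/day.
In each layer the seepage velocity is v_i = q/n_i, so the layer transit time is t_i = b_i·n_i / q:
  layer 1 (coarse sand): t_1 = 6.88 × 0.29 / 6.529 = 0.3056 d
  layer 2 (karst limestone): t_2 = 2.22 × 0.08 / 6.529 = 0.02720 d
Total t = Σ t_i = 0.3328 days.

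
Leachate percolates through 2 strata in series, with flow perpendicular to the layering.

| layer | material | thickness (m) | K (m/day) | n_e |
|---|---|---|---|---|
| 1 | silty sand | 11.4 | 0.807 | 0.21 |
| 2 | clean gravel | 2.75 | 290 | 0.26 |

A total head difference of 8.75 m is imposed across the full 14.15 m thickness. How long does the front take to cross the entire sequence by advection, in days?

With flow normal to the layers, continuity requires the same specific discharge q through every layer.
Σ(b_i/K_i) = 11.4/0.807 + 2.75/290 = 14.14 d.
q = Δh / Σ(b_i/K_i) = 8.75 / 14.14 = 0.6190 m/day.
In each layer the seepage velocity is v_i = q/n_i, so the layer transit time is t_i = b_i·n_i / q:
  layer 1 (silty sand): t_1 = 11.4 × 0.21 / 0.6190 = 3.868 d
  layer 2 (clean gravel): t_2 = 2.75 × 0.26 / 0.6190 = 1.155 d
Total t = Σ t_i = 5.023 days.

5.02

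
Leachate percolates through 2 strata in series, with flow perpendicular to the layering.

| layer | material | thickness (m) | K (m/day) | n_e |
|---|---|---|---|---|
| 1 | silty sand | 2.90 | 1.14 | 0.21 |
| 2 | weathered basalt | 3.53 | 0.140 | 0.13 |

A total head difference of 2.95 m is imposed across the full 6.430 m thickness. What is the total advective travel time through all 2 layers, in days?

With flow normal to the layers, continuity requires the same specific discharge q through every layer.
Σ(b_i/K_i) = 2.90/1.14 + 3.53/0.140 = 27.76 d.
q = Δh / Σ(b_i/K_i) = 2.95 / 27.76 = 0.1063 m/day.
In each layer the seepage velocity is v_i = q/n_i, so the layer transit time is t_i = b_i·n_i / q:
  layer 1 (silty sand): t_1 = 2.90 × 0.21 / 0.1063 = 5.730 d
  layer 2 (weathered basalt): t_2 = 3.53 × 0.13 / 0.1063 = 4.318 d
Total t = Σ t_i = 10.05 days.

10.0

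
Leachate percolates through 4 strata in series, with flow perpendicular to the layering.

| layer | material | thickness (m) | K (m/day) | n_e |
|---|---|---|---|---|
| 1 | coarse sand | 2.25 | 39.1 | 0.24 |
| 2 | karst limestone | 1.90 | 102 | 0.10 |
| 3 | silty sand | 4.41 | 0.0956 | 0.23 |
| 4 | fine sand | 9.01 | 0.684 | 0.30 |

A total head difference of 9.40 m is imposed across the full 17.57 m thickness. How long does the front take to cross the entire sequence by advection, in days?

28.1

With flow normal to the layers, continuity requires the same specific discharge q through every layer.
Σ(b_i/K_i) = 2.25/39.1 + 1.90/102 + 4.41/0.0956 + 9.01/0.684 = 59.38 d.
q = Δh / Σ(b_i/K_i) = 9.40 / 59.38 = 0.1583 m/day.
In each layer the seepage velocity is v_i = q/n_i, so the layer transit time is t_i = b_i·n_i / q:
  layer 1 (coarse sand): t_1 = 2.25 × 0.24 / 0.1583 = 3.411 d
  layer 2 (karst limestone): t_2 = 1.90 × 0.10 / 0.1583 = 1.200 d
  layer 3 (silty sand): t_3 = 4.41 × 0.23 / 0.1583 = 6.407 d
  layer 4 (fine sand): t_4 = 9.01 × 0.30 / 0.1583 = 17.07 d
Total t = Σ t_i = 28.09 days.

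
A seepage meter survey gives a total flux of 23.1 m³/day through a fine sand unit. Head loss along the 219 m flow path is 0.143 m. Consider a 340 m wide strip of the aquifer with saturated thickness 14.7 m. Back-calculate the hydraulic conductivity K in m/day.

7.08

Cross-sectional area A = 340 × 14.7 = 4998 m².
Hydraulic gradient i = Δh / L = 0.143 / 219 = 0.0006530.
From Q = K·A·i, K = Q / (A·i) = 23.1 / (4998 × 0.0006530) = 7.078 m/day.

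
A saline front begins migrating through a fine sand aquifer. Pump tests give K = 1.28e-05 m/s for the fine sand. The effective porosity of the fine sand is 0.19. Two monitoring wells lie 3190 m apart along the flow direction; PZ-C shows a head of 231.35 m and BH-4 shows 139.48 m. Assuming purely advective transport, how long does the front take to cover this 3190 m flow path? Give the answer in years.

Convert K: 1.28e-05 m/s × 86400 = 1.106 m/day.
Hydraulic gradient i = (231.35 − 139.48) / 3190 = 91.87 / 3190 = 0.02880.
Darcy flux q = K · i = 1.106 × 0.02880 = 0.03185 m/day.
Seepage velocity v = q / n_e = 0.03185 / 0.19 = 0.1676 m/day.
Travel time t = L / v = 3190 / 0.1676 = 19030 days = 52.10 years.

52.1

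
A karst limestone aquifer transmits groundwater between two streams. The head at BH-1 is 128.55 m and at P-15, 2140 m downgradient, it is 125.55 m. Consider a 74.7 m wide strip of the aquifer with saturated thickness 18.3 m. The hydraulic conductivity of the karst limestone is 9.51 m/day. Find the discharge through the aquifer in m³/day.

Cross-sectional area A = 74.7 × 18.3 = 1367 m².
Hydraulic gradient i = (128.55 − 125.55) / 2140 = 3 / 2140 = 0.001402.
Darcy's law: Q = K · A · i = 9.510 × 1367 × 0.001402 = 18.22 m³/day.

18.2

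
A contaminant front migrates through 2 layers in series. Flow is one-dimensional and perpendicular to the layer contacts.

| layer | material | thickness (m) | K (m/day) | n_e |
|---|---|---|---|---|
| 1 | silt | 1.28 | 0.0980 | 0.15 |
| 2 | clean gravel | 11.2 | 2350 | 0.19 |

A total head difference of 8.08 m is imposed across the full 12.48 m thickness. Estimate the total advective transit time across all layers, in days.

With flow normal to the layers, continuity requires the same specific discharge q through every layer.
Σ(b_i/K_i) = 1.28/0.0980 + 11.2/2350 = 13.07 d.
q = Δh / Σ(b_i/K_i) = 8.08 / 13.07 = 0.6184 m/day.
In each layer the seepage velocity is v_i = q/n_i, so the layer transit time is t_i = b_i·n_i / q:
  layer 1 (silt): t_1 = 1.28 × 0.15 / 0.6184 = 0.3105 d
  layer 2 (clean gravel): t_2 = 11.2 × 0.19 / 0.6184 = 3.441 d
Total t = Σ t_i = 3.752 days.

3.75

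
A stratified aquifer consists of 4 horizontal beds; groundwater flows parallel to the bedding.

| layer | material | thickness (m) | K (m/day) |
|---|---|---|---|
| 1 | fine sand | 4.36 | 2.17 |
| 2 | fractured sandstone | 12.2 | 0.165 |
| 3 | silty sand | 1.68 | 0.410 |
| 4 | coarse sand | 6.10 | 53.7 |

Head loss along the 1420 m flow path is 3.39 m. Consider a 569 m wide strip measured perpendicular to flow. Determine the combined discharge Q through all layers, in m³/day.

461

Flow is parallel to layering, so each bed carries its own Darcy discharge and the transmissivities add.
Σ(K_i·b_i) = 2.17×4.36 + 0.165×12.2 + 0.410×1.68 + 53.7×6.10 = 339.7 m²/day.
Hydraulic gradient i = Δh / L = 3.39 / 1420 = 0.002387.
Q = Σ(K_i·b_i) · W · i = 339.7 × 569 × 0.002387 = 461.5 m³/day.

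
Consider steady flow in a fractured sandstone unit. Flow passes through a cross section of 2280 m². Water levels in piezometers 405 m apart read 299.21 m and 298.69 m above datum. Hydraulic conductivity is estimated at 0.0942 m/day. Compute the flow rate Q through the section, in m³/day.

Hydraulic gradient i = (299.21 − 298.69) / 405 = 0.52 / 405 = 0.001284.
Darcy's law: Q = K · A · i = 0.09420 × 2280 × 0.001284 = 0.2758 m³/day.

0.276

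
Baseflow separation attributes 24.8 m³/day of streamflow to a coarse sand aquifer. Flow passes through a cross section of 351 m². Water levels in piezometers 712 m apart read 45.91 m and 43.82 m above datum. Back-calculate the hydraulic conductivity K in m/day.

Hydraulic gradient i = (45.91 − 43.82) / 712 = 2.09 / 712 = 0.002935.
From Q = K·A·i, K = Q / (A·i) = 24.8 / (351.0 × 0.002935) = 24.07 m/day.

24.1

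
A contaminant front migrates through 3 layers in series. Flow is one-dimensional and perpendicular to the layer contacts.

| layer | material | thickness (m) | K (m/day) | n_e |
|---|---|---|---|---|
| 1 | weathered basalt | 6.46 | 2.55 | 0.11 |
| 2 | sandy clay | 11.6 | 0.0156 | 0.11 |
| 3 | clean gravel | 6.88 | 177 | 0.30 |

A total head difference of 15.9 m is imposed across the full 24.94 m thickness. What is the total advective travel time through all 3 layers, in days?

190

With flow normal to the layers, continuity requires the same specific discharge q through every layer.
Σ(b_i/K_i) = 6.46/2.55 + 11.6/0.0156 + 6.88/177 = 746.2 d.
q = Δh / Σ(b_i/K_i) = 15.9 / 746.2 = 0.02131 m/day.
In each layer the seepage velocity is v_i = q/n_i, so the layer transit time is t_i = b_i·n_i / q:
  layer 1 (weathered basalt): t_1 = 6.46 × 0.11 / 0.02131 = 33.35 d
  layer 2 (sandy clay): t_2 = 11.6 × 0.11 / 0.02131 = 59.88 d
  layer 3 (clean gravel): t_3 = 6.88 × 0.30 / 0.02131 = 96.86 d
Total t = Σ t_i = 190.1 days.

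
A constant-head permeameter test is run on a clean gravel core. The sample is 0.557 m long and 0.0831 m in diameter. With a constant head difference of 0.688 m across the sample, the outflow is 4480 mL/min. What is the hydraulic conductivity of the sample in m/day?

963

Cross-sectional area A = π·(d/2)² = π × (0.0831/2)² = 0.005424 m².
Convert discharge: 4480 mL/min = 7.467e-05 m³/s.
Darcy's law rearranged: K = Q·L / (A·Δh) = 7.467e-05 × 0.557 / (0.005424 × 0.688) = 0.01115 m/s = 963.0 m/day.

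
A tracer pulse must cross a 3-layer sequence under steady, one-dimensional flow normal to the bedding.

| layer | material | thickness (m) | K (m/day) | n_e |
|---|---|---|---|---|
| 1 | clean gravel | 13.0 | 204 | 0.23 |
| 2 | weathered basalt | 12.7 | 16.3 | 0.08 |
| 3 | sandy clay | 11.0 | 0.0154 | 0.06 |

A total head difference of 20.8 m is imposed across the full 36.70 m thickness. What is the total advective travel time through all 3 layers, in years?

With flow normal to the layers, continuity requires the same specific discharge q through every layer.
Σ(b_i/K_i) = 13.0/204 + 12.7/16.3 + 11.0/0.0154 = 715.1 d.
q = Δh / Σ(b_i/K_i) = 20.8 / 715.1 = 0.02909 m/day.
In each layer the seepage velocity is v_i = q/n_i, so the layer transit time is t_i = b_i·n_i / q:
  layer 1 (clean gravel): t_1 = 13.0 × 0.23 / 0.02909 = 102.8 d
  layer 2 (weathered basalt): t_2 = 12.7 × 0.08 / 0.02909 = 34.93 d
  layer 3 (sandy clay): t_3 = 11.0 × 0.06 / 0.02909 = 22.69 d
Total t = Σ t_i = 160.4 days = 0.4392 years.

0.439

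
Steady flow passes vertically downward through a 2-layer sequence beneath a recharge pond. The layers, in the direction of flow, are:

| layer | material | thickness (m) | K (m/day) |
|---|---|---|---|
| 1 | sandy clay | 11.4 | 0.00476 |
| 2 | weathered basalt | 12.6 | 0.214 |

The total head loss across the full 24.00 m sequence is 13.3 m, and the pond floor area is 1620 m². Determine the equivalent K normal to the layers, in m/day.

0.00978

Flow is perpendicular to layering, so the layers act in series and the equivalent K is the thickness-weighted harmonic mean.
Total thickness L = 11.4 + 12.6 = 24.00 m.
Σ(b_i/K_i) = 11.4/0.00476 + 12.6/0.214 = 2454 d.
K_eq = L / Σ(b_i/K_i) = 24.00 / 2454 = 0.009781 m/day.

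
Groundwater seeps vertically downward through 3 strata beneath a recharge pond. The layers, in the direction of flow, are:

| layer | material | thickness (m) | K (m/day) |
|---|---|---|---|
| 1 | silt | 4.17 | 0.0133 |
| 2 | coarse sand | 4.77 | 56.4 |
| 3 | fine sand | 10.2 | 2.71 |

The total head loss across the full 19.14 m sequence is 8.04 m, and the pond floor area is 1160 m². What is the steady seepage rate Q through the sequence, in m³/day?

Flow is perpendicular to layering, so the layers act in series and the equivalent K is the thickness-weighted harmonic mean.
Total thickness L = 4.17 + 4.77 + 10.2 = 19.14 m.
Σ(b_i/K_i) = 4.17/0.0133 + 4.77/56.4 + 10.2/2.71 = 317.4 d.
K_eq = L / Σ(b_i/K_i) = 19.14 / 317.4 = 0.06031 m/day.
Q = K_eq · A · (Δh/L) = 0.06031 × 1160 × (8.04/19.14) = 29.39 m³/day.

29.4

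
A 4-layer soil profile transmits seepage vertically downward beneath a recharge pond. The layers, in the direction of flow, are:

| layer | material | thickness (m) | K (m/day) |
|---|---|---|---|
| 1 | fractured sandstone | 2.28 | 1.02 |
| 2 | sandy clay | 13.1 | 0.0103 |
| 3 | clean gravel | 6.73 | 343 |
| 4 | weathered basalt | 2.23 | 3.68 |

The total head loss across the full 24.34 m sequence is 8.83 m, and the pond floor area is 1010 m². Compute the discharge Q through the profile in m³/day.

7.00

Flow is perpendicular to layering, so the layers act in series and the equivalent K is the thickness-weighted harmonic mean.
Total thickness L = 2.28 + 13.1 + 6.73 + 2.23 = 24.34 m.
Σ(b_i/K_i) = 2.28/1.02 + 13.1/0.0103 + 6.73/343 + 2.23/3.68 = 1275 d.
K_eq = L / Σ(b_i/K_i) = 24.34 / 1275 = 0.01909 m/day.
Q = K_eq · A · (Δh/L) = 0.01909 × 1010 × (8.83/24.34) = 6.996 m³/day.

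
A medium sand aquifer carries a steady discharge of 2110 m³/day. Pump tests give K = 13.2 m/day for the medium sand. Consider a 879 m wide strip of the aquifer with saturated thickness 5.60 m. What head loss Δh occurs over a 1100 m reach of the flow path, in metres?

35.7

Cross-sectional area A = 879 × 5.60 = 4922 m².
From Q = K·A·i, i = Q / (K·A) = 2110 / (13.20 × 4922) = 0.03247.
Head loss Δh = i · L = 0.03247 × 1100 = 35.72 m.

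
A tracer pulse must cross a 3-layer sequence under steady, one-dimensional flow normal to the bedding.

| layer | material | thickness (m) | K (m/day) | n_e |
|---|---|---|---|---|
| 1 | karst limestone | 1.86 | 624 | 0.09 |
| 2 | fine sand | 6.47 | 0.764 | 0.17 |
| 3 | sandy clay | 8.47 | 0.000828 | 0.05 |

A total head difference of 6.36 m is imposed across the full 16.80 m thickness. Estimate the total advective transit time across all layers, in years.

With flow normal to the layers, continuity requires the same specific discharge q through every layer.
Σ(b_i/K_i) = 1.86/624 + 6.47/0.764 + 8.47/0.000828 = 10238 d.
q = Δh / Σ(b_i/K_i) = 6.36 / 10238 = 0.0006212 m/day.
In each layer the seepage velocity is v_i = q/n_i, so the layer transit time is t_i = b_i·n_i / q:
  layer 1 (karst limestone): t_1 = 1.86 × 0.09 / 0.0006212 = 269.5 d
  layer 2 (fine sand): t_2 = 6.47 × 0.17 / 0.0006212 = 1771 d
  layer 3 (sandy clay): t_3 = 8.47 × 0.05 / 0.0006212 = 681.7 d
Total t = Σ t_i = 2722 days = 7.452 years.

7.45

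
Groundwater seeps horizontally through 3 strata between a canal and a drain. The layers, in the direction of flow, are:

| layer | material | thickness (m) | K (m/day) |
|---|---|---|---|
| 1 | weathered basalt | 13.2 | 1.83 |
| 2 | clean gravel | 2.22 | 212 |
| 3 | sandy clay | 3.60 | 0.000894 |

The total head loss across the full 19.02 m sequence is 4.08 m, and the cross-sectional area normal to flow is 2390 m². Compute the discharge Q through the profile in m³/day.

2.42

Flow is perpendicular to layering, so the layers act in series and the equivalent K is the thickness-weighted harmonic mean.
Total thickness L = 13.2 + 2.22 + 3.60 = 19.02 m.
Σ(b_i/K_i) = 13.2/1.83 + 2.22/212 + 3.60/0.000894 = 4034 d.
K_eq = L / Σ(b_i/K_i) = 19.02 / 4034 = 0.004715 m/day.
Q = K_eq · A · (Δh/L) = 0.004715 × 2390 × (4.08/19.02) = 2.417 m³/day.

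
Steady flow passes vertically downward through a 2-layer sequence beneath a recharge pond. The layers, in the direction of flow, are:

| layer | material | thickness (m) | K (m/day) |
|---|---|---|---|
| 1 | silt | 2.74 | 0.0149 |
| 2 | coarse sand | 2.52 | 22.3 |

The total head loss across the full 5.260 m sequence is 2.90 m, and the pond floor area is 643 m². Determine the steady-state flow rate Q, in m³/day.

10.1

Flow is perpendicular to layering, so the layers act in series and the equivalent K is the thickness-weighted harmonic mean.
Total thickness L = 2.74 + 2.52 = 5.260 m.
Σ(b_i/K_i) = 2.74/0.0149 + 2.52/22.3 = 184.0 d.
K_eq = L / Σ(b_i/K_i) = 5.260 / 184.0 = 0.02859 m/day.
Q = K_eq · A · (Δh/L) = 0.02859 × 643 × (2.90/5.260) = 10.13 m³/day.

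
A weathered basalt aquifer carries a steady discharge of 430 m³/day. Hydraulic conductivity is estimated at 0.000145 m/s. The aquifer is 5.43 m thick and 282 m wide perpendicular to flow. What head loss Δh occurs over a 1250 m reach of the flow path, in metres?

28.0

Convert K: 0.000145 m/s × 86400 = 12.53 m/day.
Cross-sectional area A = 282 × 5.43 = 1531 m².
From Q = K·A·i, i = Q / (K·A) = 430 / (12.53 × 1531) = 0.02241.
Head loss Δh = i · L = 0.02241 × 1250 = 28.02 m.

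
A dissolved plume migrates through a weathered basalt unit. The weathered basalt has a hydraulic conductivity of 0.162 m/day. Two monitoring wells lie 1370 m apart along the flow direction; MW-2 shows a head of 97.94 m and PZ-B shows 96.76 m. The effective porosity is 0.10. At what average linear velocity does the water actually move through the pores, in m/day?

0.00140

Hydraulic gradient i = (97.94 − 96.76) / 1370 = 1.18 / 1370 = 0.0008613.
Darcy flux q = K · i = 0.1620 × 0.0008613 = 0.0001395 m/day.
Seepage velocity v = q / n_e = 0.0001395 / 0.10 = 0.001395 m/day.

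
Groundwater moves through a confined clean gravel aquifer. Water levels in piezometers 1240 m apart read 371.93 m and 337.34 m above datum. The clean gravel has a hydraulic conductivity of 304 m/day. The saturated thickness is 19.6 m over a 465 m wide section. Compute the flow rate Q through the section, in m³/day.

77300

Cross-sectional area A = 465 × 19.6 = 9114 m².
Hydraulic gradient i = (371.93 − 337.34) / 1240 = 34.59 / 1240 = 0.02790.
Darcy's law: Q = K · A · i = 304.0 × 9114 × 0.02790 = 77288 m³/day.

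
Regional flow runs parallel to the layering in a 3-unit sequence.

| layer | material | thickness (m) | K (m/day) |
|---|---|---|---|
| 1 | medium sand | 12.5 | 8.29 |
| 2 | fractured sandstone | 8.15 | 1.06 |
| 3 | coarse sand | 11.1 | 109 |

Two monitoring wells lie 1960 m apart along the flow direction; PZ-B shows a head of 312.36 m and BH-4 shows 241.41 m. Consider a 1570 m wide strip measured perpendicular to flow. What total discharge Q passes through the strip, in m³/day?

75100

Flow is parallel to layering, so each bed carries its own Darcy discharge and the transmissivities add.
Σ(K_i·b_i) = 8.29×12.5 + 1.06×8.15 + 109×11.1 = 1322 m²/day.
Hydraulic gradient i = (312.36 − 241.41) / 1960 = 70.95 / 1960 = 0.03620.
Q = Σ(K_i·b_i) · W · i = 1322 × 1570 × 0.03620 = 75142 m³/day.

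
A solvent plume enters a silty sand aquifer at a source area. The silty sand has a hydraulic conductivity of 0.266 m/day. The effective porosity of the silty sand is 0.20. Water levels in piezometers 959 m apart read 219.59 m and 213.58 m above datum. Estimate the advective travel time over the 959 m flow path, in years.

315

Hydraulic gradient i = (219.59 − 213.58) / 959 = 6.01 / 959 = 0.006267.
Darcy flux q = K · i = 0.2660 × 0.006267 = 0.001667 m/day.
Seepage velocity v = q / n_e = 0.001667 / 0.20 = 0.008335 m/day.
Travel time t = L / v = 959 / 0.008335 = 1.151e+05 days = 315.0 years.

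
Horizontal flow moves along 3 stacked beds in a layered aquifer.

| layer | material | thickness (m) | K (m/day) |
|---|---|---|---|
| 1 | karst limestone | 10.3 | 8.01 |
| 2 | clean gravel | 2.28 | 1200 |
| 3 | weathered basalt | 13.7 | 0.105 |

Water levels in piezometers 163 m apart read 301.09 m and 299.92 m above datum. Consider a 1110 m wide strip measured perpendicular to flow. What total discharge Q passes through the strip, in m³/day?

22500

Flow is parallel to layering, so each bed carries its own Darcy discharge and the transmissivities add.
Σ(K_i·b_i) = 8.01×10.3 + 1200×2.28 + 0.105×13.7 = 2820 m²/day.
Hydraulic gradient i = (301.09 − 299.92) / 163 = 1.17 / 163 = 0.007178.
Q = Σ(K_i·b_i) · W · i = 2820 × 1110 × 0.007178 = 22468 m³/day.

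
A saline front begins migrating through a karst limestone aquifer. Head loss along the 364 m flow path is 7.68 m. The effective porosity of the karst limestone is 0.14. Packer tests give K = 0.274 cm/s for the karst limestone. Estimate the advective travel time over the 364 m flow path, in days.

Convert K: 0.274 cm/s × 864 = 236.7 m/day.
Hydraulic gradient i = Δh / L = 7.68 / 364 = 0.02110.
Darcy flux q = K · i = 236.7 × 0.02110 = 4.995 m/day.
Seepage velocity v = q / n_e = 4.995 / 0.14 = 35.68 m/day.
Travel time t = L / v = 364 / 35.68 = 10.20 days.

10.2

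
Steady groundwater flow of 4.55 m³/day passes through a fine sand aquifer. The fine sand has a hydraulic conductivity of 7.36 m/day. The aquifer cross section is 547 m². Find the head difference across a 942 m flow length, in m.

From Q = K·A·i, i = Q / (K·A) = 4.55 / (7.360 × 547.0) = 0.001130.
Head loss Δh = i · L = 0.001130 × 942 = 1.065 m.

1.06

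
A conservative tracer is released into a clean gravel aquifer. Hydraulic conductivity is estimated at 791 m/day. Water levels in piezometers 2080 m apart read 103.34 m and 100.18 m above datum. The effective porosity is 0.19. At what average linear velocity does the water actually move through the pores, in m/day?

Hydraulic gradient i = (103.34 − 100.18) / 2080 = 3.16 / 2080 = 0.001519.
Darcy flux q = K · i = 791.0 × 0.001519 = 1.202 m/day.
Seepage velocity v = q / n_e = 1.202 / 0.19 = 6.325 m/day.

6.32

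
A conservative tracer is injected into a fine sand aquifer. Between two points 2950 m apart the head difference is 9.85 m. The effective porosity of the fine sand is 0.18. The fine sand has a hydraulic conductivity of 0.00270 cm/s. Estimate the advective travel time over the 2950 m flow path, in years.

187

Convert K: 0.00270 cm/s × 864 = 2.333 m/day.
Hydraulic gradient i = Δh / L = 9.85 / 2950 = 0.003339.
Darcy flux q = K · i = 2.333 × 0.003339 = 0.007789 m/day.
Seepage velocity v = q / n_e = 0.007789 / 0.18 = 0.04327 m/day.
Travel time t = L / v = 2950 / 0.04327 = 68171 days = 186.6 years.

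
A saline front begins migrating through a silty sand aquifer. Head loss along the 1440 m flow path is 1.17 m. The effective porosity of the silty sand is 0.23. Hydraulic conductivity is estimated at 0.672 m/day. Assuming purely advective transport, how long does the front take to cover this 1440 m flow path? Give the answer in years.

1660

Hydraulic gradient i = Δh / L = 1.17 / 1440 = 0.0008125.
Darcy flux q = K · i = 0.6720 × 0.0008125 = 0.0005460 m/day.
Seepage velocity v = q / n_e = 0.0005460 / 0.23 = 0.002374 m/day.
Travel time t = L / v = 1440 / 0.002374 = 6.066e+05 days = 1661 years.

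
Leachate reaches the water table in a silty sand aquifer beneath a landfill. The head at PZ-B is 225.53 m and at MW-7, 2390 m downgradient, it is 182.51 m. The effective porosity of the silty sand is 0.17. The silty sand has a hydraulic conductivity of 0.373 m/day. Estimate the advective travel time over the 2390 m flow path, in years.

Hydraulic gradient i = (225.53 − 182.51) / 2390 = 43.02 / 2390 = 0.01800.
Darcy flux q = K · i = 0.3730 × 0.01800 = 0.006714 m/day.
Seepage velocity v = q / n_e = 0.006714 / 0.17 = 0.03949 m/day.
Travel time t = L / v = 2390 / 0.03949 = 60515 days = 165.7 years.

166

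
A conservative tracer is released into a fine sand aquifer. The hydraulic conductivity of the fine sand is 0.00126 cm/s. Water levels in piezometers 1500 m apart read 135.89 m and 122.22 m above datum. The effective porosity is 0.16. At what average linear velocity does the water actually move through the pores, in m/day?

Convert K: 0.00126 cm/s × 864 = 1.089 m/day.
Hydraulic gradient i = (135.89 − 122.22) / 1500 = 13.67 / 1500 = 0.009113.
Darcy flux q = K · i = 1.089 × 0.009113 = 0.009921 m/day.
Seepage velocity v = q / n_e = 0.009921 / 0.16 = 0.06201 m/day.

0.0620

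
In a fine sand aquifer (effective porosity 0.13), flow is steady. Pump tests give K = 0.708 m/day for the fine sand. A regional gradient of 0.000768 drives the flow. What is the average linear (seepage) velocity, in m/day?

Hydraulic gradient i = 0.000768.
Darcy flux q = K · i = 0.7080 × 0.0007680 = 0.0005437 m/day.
Seepage velocity v = q / n_e = 0.0005437 / 0.13 = 0.004183 m/day.

0.00418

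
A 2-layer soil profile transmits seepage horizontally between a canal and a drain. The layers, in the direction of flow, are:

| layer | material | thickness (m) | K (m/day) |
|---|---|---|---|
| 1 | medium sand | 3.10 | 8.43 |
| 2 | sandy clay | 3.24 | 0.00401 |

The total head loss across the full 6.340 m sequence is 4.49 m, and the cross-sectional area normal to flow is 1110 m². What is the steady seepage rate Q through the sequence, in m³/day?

6.17

Flow is perpendicular to layering, so the layers act in series and the equivalent K is the thickness-weighted harmonic mean.
Total thickness L = 3.10 + 3.24 = 6.340 m.
Σ(b_i/K_i) = 3.10/8.43 + 3.24/0.00401 = 808.3 d.
K_eq = L / Σ(b_i/K_i) = 6.340 / 808.3 = 0.007843 m/day.
Q = K_eq · A · (Δh/L) = 0.007843 × 1110 × (4.49/6.340) = 6.166 m³/day.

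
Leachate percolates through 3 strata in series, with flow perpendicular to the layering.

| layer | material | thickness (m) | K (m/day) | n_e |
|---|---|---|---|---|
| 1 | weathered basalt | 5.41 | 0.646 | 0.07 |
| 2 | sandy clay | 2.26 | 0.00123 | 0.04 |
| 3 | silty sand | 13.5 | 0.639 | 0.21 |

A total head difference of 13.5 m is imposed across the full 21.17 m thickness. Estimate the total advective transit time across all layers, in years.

1.25

With flow normal to the layers, continuity requires the same specific discharge q through every layer.
Σ(b_i/K_i) = 5.41/0.646 + 2.26/0.00123 + 13.5/0.639 = 1867 d.
q = Δh / Σ(b_i/K_i) = 13.5 / 1867 = 0.007231 m/day.
In each layer the seepage velocity is v_i = q/n_i, so the layer transit time is t_i = b_i·n_i / q:
  layer 1 (weathered basalt): t_1 = 5.41 × 0.07 / 0.007231 = 52.37 d
  layer 2 (sandy clay): t_2 = 2.26 × 0.04 / 0.007231 = 12.50 d
  layer 3 (silty sand): t_3 = 13.5 × 0.21 / 0.007231 = 392.0 d
Total t = Σ t_i = 456.9 days = 1.251 years.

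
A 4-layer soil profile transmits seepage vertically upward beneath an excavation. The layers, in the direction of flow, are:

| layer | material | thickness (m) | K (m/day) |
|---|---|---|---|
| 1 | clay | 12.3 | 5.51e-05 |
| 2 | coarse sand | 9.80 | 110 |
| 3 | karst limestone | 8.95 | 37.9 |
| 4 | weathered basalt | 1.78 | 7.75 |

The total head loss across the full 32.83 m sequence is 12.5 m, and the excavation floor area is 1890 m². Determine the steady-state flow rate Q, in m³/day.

0.106

Flow is perpendicular to layering, so the layers act in series and the equivalent K is the thickness-weighted harmonic mean.
Total thickness L = 12.3 + 9.80 + 8.95 + 1.78 = 32.83 m.
Σ(b_i/K_i) = 12.3/5.51e-05 + 9.80/110 + 8.95/37.9 + 1.78/7.75 = 2.232e+05 d.
K_eq = L / Σ(b_i/K_i) = 32.83 / 2.232e+05 = 0.0001471 m/day.
Q = K_eq · A · (Δh/L) = 0.0001471 × 1890 × (12.5/32.83) = 0.1058 m³/day.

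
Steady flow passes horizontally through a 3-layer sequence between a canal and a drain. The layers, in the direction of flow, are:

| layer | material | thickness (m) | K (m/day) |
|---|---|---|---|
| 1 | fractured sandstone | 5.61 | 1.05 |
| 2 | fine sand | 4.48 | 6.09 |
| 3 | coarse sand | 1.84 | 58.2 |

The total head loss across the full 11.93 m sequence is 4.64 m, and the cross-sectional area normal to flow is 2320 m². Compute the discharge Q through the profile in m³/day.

1760

Flow is perpendicular to layering, so the layers act in series and the equivalent K is the thickness-weighted harmonic mean.
Total thickness L = 5.61 + 4.48 + 1.84 = 11.93 m.
Σ(b_i/K_i) = 5.61/1.05 + 4.48/6.09 + 1.84/58.2 = 6.110 d.
K_eq = L / Σ(b_i/K_i) = 11.93 / 6.110 = 1.953 m/day.
Q = K_eq · A · (Δh/L) = 1.953 × 2320 × (4.64/11.93) = 1762 m³/day.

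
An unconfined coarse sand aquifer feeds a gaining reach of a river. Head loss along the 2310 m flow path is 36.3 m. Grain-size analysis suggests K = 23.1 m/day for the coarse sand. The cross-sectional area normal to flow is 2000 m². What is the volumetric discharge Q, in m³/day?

Hydraulic gradient i = Δh / L = 36.3 / 2310 = 0.01571.
Darcy's law: Q = K · A · i = 23.10 × 2000 × 0.01571 = 726.0 m³/day.

726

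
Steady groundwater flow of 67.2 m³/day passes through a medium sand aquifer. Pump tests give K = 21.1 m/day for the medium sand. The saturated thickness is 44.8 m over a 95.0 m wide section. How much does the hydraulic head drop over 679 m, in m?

0.508

Cross-sectional area A = 95.0 × 44.8 = 4256 m².
From Q = K·A·i, i = Q / (K·A) = 67.2 / (21.10 × 4256) = 0.0007483.
Head loss Δh = i · L = 0.0007483 × 679 = 0.5081 m.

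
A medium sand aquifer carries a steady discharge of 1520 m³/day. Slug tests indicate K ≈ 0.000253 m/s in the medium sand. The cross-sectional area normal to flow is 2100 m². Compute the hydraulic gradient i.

Convert K: 0.000253 m/s × 86400 = 21.86 m/day.
From Q = K·A·i, i = Q / (K·A) = 1520 / (21.86 × 2100) = 0.03311.

0.0331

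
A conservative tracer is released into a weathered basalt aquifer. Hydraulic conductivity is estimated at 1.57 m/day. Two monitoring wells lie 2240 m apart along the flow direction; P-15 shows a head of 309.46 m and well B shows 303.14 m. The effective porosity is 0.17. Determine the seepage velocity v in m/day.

Hydraulic gradient i = (309.46 − 303.14) / 2240 = 6.32 / 2240 = 0.002821.
Darcy flux q = K · i = 1.570 × 0.002821 = 0.004430 m/day.
Seepage velocity v = q / n_e = 0.004430 / 0.17 = 0.02606 m/day.

0.0261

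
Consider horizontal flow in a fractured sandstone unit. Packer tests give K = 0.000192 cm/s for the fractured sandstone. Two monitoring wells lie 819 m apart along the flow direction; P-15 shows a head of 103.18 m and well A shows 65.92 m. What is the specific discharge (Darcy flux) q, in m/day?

0.00755

Convert K: 0.000192 cm/s × 864 = 0.1659 m/day.
Hydraulic gradient i = (103.18 − 65.92) / 819 = 37.26 / 819 = 0.04549.
Specific discharge q = K · i = 0.1659 × 0.04549 = 0.007547 m/day.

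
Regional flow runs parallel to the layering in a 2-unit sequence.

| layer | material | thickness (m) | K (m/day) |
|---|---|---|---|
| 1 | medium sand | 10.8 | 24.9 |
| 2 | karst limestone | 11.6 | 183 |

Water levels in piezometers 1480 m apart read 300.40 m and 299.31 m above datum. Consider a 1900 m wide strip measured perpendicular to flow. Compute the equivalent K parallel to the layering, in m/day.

Flow is parallel to layering, so each bed carries its own Darcy discharge and the transmissivities add.
Σ(K_i·b_i) = 24.9×10.8 + 183×11.6 = 2392 m²/day.
Total thickness b = 22.40 m, so K_eq = Σ(K_i·b_i)/b = 106.8 m/day.

107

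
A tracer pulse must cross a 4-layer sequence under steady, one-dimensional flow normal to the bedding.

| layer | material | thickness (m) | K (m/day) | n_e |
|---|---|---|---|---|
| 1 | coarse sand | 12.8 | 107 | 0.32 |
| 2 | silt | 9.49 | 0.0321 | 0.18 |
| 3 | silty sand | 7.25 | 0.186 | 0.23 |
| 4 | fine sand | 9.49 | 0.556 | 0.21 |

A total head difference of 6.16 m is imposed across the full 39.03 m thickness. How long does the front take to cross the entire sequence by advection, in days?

With flow normal to the layers, continuity requires the same specific discharge q through every layer.
Σ(b_i/K_i) = 12.8/107 + 9.49/0.0321 + 7.25/0.186 + 9.49/0.556 = 351.8 d.
q = Δh / Σ(b_i/K_i) = 6.16 / 351.8 = 0.01751 m/day.
In each layer the seepage velocity is v_i = q/n_i, so the layer transit time is t_i = b_i·n_i / q:
  layer 1 (coarse sand): t_1 = 12.8 × 0.32 / 0.01751 = 233.9 d
  layer 2 (silt): t_2 = 9.49 × 0.18 / 0.01751 = 97.56 d
  layer 3 (silty sand): t_3 = 7.25 × 0.23 / 0.01751 = 95.23 d
  layer 4 (fine sand): t_4 = 9.49 × 0.21 / 0.01751 = 113.8 d
Total t = Σ t_i = 540.5 days.

541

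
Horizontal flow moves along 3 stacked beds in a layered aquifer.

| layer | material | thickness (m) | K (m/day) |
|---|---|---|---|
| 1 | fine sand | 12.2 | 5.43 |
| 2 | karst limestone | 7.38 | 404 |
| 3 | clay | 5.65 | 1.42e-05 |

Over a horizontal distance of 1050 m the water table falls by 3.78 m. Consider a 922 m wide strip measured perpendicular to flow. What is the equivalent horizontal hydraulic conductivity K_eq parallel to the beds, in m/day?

121

Flow is parallel to layering, so each bed carries its own Darcy discharge and the transmissivities add.
Σ(K_i·b_i) = 5.43×12.2 + 404×7.38 + 1.42e-05×5.65 = 3048 m²/day.
Total thickness b = 25.23 m, so K_eq = Σ(K_i·b_i)/b = 120.8 m/day.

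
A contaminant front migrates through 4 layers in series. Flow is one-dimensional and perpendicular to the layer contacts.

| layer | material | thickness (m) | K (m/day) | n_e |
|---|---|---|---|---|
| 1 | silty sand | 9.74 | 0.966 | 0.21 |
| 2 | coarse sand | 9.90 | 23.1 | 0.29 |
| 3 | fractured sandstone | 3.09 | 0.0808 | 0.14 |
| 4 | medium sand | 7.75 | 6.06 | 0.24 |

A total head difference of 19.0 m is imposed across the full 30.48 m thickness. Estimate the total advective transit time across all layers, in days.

With flow normal to the layers, continuity requires the same specific discharge q through every layer.
Σ(b_i/K_i) = 9.74/0.966 + 9.90/23.1 + 3.09/0.0808 + 7.75/6.06 = 50.03 d.
q = Δh / Σ(b_i/K_i) = 19.0 / 50.03 = 0.3798 m/day.
In each layer the seepage velocity is v_i = q/n_i, so the layer transit time is t_i = b_i·n_i / q:
  layer 1 (silty sand): t_1 = 9.74 × 0.21 / 0.3798 = 5.386 d
  layer 2 (coarse sand): t_2 = 9.90 × 0.29 / 0.3798 = 7.560 d
  layer 3 (fractured sandstone): t_3 = 3.09 × 0.14 / 0.3798 = 1.139 d
  layer 4 (medium sand): t_4 = 7.75 × 0.24 / 0.3798 = 4.898 d
Total t = Σ t_i = 18.98 days.

19.0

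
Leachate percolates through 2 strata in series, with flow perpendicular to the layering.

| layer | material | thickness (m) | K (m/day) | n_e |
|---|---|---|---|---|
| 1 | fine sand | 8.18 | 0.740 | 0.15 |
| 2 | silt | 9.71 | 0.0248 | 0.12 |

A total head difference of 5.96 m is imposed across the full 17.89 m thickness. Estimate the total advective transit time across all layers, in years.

0.442

With flow normal to the layers, continuity requires the same specific discharge q through every layer.
Σ(b_i/K_i) = 8.18/0.740 + 9.71/0.0248 = 402.6 d.
q = Δh / Σ(b_i/K_i) = 5.96 / 402.6 = 0.01480 m/day.
In each layer the seepage velocity is v_i = q/n_i, so the layer transit time is t_i = b_i·n_i / q:
  layer 1 (fine sand): t_1 = 8.18 × 0.15 / 0.01480 = 82.88 d
  layer 2 (silt): t_2 = 9.71 × 0.12 / 0.01480 = 78.71 d
Total t = Σ t_i = 161.6 days = 0.4424 years.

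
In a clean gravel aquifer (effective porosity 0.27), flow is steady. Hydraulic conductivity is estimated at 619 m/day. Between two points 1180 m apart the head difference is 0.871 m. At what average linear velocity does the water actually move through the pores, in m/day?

Hydraulic gradient i = Δh / L = 0.871 / 1180 = 0.0007381.
Darcy flux q = K · i = 619.0 × 0.0007381 = 0.4569 m/day.
Seepage velocity v = q / n_e = 0.4569 / 0.27 = 1.692 m/day.

1.69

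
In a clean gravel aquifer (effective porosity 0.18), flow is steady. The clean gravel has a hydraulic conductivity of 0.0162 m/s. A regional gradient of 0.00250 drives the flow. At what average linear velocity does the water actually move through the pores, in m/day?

19.4

Convert K: 0.0162 m/s × 86400 = 1400 m/day.
Hydraulic gradient i = 0.00250.
Darcy flux q = K · i = 1400 × 0.002500 = 3.499 m/day.
Seepage velocity v = q / n_e = 3.499 / 0.18 = 19.44 m/day.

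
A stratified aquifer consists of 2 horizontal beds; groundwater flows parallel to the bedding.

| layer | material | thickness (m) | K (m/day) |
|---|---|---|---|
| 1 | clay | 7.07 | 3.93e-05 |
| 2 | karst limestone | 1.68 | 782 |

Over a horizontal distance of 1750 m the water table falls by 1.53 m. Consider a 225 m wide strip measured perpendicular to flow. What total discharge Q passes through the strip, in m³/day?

258

Flow is parallel to layering, so each bed carries its own Darcy discharge and the transmissivities add.
Σ(K_i·b_i) = 3.93e-05×7.07 + 782×1.68 = 1314 m²/day.
Hydraulic gradient i = Δh / L = 1.53 / 1750 = 0.0008743.
Q = Σ(K_i·b_i) · W · i = 1314 × 225 × 0.0008743 = 258.4 m³/day.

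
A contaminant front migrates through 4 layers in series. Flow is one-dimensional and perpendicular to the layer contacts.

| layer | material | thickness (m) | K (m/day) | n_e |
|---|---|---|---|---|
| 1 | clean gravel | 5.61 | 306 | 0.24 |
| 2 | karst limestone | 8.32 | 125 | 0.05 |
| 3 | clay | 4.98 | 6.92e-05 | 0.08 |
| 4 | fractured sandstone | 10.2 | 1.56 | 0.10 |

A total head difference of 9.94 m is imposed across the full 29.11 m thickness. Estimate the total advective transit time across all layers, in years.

With flow normal to the layers, continuity requires the same specific discharge q through every layer.
Σ(b_i/K_i) = 5.61/306 + 8.32/125 + 4.98/6.92e-05 + 10.2/1.56 = 71972 d.
q = Δh / Σ(b_i/K_i) = 9.94 / 71972 = 0.0001381 m/day.
In each layer the seepage velocity is v_i = q/n_i, so the layer transit time is t_i = b_i·n_i / q:
  layer 1 (clean gravel): t_1 = 5.61 × 0.24 / 0.0001381 = 9749 d
  layer 2 (karst limestone): t_2 = 8.32 × 0.05 / 0.0001381 = 3012 d
  layer 3 (clay): t_3 = 4.98 × 0.08 / 0.0001381 = 2885 d
  layer 4 (fractured sandstone): t_4 = 10.2 × 0.10 / 0.0001381 = 7385 d
Total t = Σ t_i = 23031 days = 63.06 years.

63.1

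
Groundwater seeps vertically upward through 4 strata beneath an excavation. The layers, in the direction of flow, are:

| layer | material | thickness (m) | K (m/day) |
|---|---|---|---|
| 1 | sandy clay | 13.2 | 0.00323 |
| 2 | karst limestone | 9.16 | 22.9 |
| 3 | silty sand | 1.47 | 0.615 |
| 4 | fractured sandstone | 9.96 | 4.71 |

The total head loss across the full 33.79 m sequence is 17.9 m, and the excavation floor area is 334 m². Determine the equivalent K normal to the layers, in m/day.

0.00826

Flow is perpendicular to layering, so the layers act in series and the equivalent K is the thickness-weighted harmonic mean.
Total thickness L = 13.2 + 9.16 + 1.47 + 9.96 = 33.79 m.
Σ(b_i/K_i) = 13.2/0.00323 + 9.16/22.9 + 1.47/0.615 + 9.96/4.71 = 4092 d.
K_eq = L / Σ(b_i/K_i) = 33.79 / 4092 = 0.008258 m/day.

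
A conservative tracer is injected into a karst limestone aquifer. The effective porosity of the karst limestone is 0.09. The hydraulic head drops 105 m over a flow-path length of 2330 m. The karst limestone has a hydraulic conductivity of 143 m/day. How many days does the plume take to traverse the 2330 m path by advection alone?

32.5

Hydraulic gradient i = Δh / L = 105 / 2330 = 0.04506.
Darcy flux q = K · i = 143.0 × 0.04506 = 6.444 m/day.
Seepage velocity v = q / n_e = 6.444 / 0.09 = 71.60 m/day.
Travel time t = L / v = 2330 / 71.60 = 32.54 days.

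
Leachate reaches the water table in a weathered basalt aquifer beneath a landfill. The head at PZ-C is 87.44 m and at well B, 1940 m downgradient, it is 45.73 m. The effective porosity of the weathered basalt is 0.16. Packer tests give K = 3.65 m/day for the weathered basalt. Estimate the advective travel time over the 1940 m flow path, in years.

Hydraulic gradient i = (87.44 − 45.73) / 1940 = 41.71 / 1940 = 0.02150.
Darcy flux q = K · i = 3.650 × 0.02150 = 0.07848 m/day.
Seepage velocity v = q / n_e = 0.07848 / 0.16 = 0.4905 m/day.
Travel time t = L / v = 1940 / 0.4905 = 3955 days = 10.83 years.

10.8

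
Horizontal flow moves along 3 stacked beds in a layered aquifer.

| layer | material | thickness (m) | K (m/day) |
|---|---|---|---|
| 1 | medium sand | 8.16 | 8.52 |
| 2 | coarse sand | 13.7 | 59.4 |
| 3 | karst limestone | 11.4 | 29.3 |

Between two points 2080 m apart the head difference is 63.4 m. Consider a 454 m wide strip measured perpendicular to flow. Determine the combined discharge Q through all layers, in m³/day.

Flow is parallel to layering, so each bed carries its own Darcy discharge and the transmissivities add.
Σ(K_i·b_i) = 8.52×8.16 + 59.4×13.7 + 29.3×11.4 = 1217 m²/day.
Hydraulic gradient i = Δh / L = 63.4 / 2080 = 0.03048.
Q = Σ(K_i·b_i) · W · i = 1217 × 454 × 0.03048 = 16846 m³/day.

16800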